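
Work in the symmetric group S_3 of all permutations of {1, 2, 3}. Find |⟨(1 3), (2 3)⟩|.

6

|⟨(1 3)⟩| = 2 and |⟨(2 3)⟩| = 2, so |H| is a multiple of lcm(2, 2) = 2 and divides |G| = 6.
Closing {(1 3), (2 3)} under the group operation gives all of G, so |H| = 6.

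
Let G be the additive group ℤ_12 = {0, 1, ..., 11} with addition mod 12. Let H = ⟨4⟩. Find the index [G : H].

4

|⟨4⟩| = 3 and |G| = 12.
By Lagrange, [G : H] = |G|/|H| = 12/3 = 4.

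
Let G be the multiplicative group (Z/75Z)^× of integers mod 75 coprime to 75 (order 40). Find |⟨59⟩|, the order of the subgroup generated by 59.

10

Compute successive powers of 59 mod 75: 59, 31, 29, 61, 74, 16, 44, 46, …; 59^10 ≡ 1 (mod 75).
So |⟨59⟩| = 10.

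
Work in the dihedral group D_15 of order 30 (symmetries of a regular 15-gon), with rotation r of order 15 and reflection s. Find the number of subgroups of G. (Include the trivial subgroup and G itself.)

28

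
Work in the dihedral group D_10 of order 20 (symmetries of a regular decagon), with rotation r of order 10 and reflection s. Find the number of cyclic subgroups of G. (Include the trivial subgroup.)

Each element a generates a cyclic subgroup ⟨a⟩; distinct elements may generate the same one (a cyclic group of order d has φ(d) generators).
Cyclic subgroups by order — order 1: 1; order 2: 11; order 5: 1; order 10: 1.
Total: 14.

14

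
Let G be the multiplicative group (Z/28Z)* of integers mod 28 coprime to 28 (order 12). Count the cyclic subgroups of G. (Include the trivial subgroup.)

8

Each element a generates a cyclic subgroup ⟨a⟩; distinct elements may generate the same one (a cyclic group of order d has φ(d) generators).
Cyclic subgroups by order — order 1: 1; order 2: 3; order 3: 1; order 6: 3.
Total: 8.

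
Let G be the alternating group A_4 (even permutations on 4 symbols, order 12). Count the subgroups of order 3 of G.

4

|G| = 12 and 3 | 12, so subgroups of order 3 are possible by Lagrange.
The subgroups of order 3 are: {e, (1 2 3), (1 3 2)}; {e, (1 2 4), (1 4 2)}; {e, (1 3 4), (1 4 3)}; {e, (2 3 4), (2 4 3)}.
So G has 4 subgroups of order 3.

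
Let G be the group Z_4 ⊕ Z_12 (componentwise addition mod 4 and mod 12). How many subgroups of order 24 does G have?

3

|G| = 48 and 24 | 48, so subgroups of order 24 are possible by Lagrange.
The subgroups of order 24 are: {(0,0), (0,1), (0,2), (0,3), (0,4), (0,5), (0,6), (0,7), (0,8), (0,9), (0,10), (0,11), (2,0), (2,1), (2,2), (2,3), (2,4), (2,5), (2,6), (2,7), (2,8), (2,9), (2,10), (2,11)}; {(0,0), (0,2), (0,4), (0,6), (0,8), (0,10), (1,0), (1,2), (1,4), (1,6), (1,8), (1,10), (2,0), (2,2), (2,4), (2,6), (2,8), (2,10), (3,0), (3,2), (3,4), (3,6), (3,8), (3,10)}; {(0,0), (0,2), (0,4), (0,6), (0,8), (0,10), (1,1), (1,3), (1,5), (1,7), (1,9), (1,11), (2,0), (2,2), (2,4), (2,6), (2,8), (2,10), (3,1), (3,3), (3,5), (3,7), (3,9), (3,11)}.
So G has 3 subgroups of order 24.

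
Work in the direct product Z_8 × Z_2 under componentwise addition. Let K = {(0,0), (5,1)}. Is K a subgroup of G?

No

(5,1) ∈ K but its inverse (3,1) ∉ K, so K is not a subgroup.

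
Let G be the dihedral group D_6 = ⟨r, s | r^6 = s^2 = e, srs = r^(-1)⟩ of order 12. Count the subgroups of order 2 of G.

7

|G| = 12 and 2 | 12, so subgroups of order 2 are possible by Lagrange.
The subgroups of order 2 are: {e, r^2s}; {e, r^3}; {e, r^3s}; {e, r^4s}; … (7 in all).
So G has 7 subgroups of order 2.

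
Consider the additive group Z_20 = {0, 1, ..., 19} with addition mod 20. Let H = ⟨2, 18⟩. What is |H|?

|⟨2⟩| = 10 and |⟨18⟩| = 10, so |H| is a multiple of lcm(10, 10) = 10 and divides |G| = 20.
Closing under the operation: H = {0, 2, 4, 6, 8, 10, 12, 14, 16, 18}, so |H| = 10.

10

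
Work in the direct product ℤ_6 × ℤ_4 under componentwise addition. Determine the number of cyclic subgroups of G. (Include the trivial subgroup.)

12

Group the elements of G by the cyclic subgroup they generate; each cyclic subgroup of order d accounts for φ(d) elements.
Cyclic subgroups by order — order 1: 1; order 2: 3; order 3: 1; order 4: 2; order 6: 3; order 12: 2.
Total: 12.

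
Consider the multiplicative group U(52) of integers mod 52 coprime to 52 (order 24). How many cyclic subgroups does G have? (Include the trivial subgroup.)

12

Group the elements of G by the cyclic subgroup they generate; each cyclic subgroup of order d accounts for φ(d) elements.
Cyclic subgroups by order — order 1: 1; order 2: 3; order 3: 1; order 4: 2; order 6: 3; order 12: 2.
Total: 12.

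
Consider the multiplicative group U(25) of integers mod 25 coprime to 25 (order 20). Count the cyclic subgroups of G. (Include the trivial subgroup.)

6

Group the elements of G by the cyclic subgroup they generate; each cyclic subgroup of order d accounts for φ(d) elements.
Cyclic subgroups by order — order 1: 1; order 2: 1; order 4: 1; order 5: 1; order 10: 1; order 20: 1.
Total: 6.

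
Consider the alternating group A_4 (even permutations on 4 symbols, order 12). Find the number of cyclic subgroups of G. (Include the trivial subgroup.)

Group the elements of G by the cyclic subgroup they generate; each cyclic subgroup of order d accounts for φ(d) elements.
Cyclic subgroups by order — order 1: 1; order 2: 3; order 3: 4.
Total: 8.

8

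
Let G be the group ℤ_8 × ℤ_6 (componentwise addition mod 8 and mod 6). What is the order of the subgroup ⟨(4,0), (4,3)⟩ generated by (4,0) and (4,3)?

|⟨(4,0)⟩| = 2 and |⟨(4,3)⟩| = 2, so |H| is a multiple of lcm(2, 2) = 2 and divides |G| = 48.
Closing under the operation: H = {(0,0), (0,3), (4,0), (4,3)}, so |H| = 4.

4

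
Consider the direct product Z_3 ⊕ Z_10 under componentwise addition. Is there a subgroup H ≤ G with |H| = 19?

19 does not divide |G| = 30, so by Lagrange no subgroup of order 19 exists.

No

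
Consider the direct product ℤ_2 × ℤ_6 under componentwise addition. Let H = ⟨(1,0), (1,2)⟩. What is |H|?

6

|⟨(1,0)⟩| = 2 and |⟨(1,2)⟩| = 6, so |H| is a multiple of lcm(2, 6) = 6 and divides |G| = 12.
Closing under the operation: H = {(0,0), (0,2), (0,4), (1,0), (1,2), (1,4)}, so |H| = 6.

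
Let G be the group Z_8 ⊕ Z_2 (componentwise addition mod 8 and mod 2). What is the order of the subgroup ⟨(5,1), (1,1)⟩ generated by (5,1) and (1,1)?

|⟨(5,1)⟩| = 8 and |⟨(1,1)⟩| = 8, so |H| is a multiple of lcm(8, 8) = 8 and divides |G| = 16.
Closing under the operation: H = {(0,0), (1,1), (2,0), (3,1), (4,0), (5,1), (6,0), (7,1)}, so |H| = 8.

8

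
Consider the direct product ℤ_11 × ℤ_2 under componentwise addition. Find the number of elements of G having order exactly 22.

An element (a,b) has order lcm(ord(a), ord(b)); count pairs with lcm equal to 22.
Enumerating gives 10 such elements.

10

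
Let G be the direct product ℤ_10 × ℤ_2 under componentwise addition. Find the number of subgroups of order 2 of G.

3

|G| = 20 and 2 | 20, so subgroups of order 2 are possible by Lagrange.
The subgroups of order 2 are: {(0,0), (0,1)}; {(0,0), (5,0)}; {(0,0), (5,1)}.
So G has 3 subgroups of order 2.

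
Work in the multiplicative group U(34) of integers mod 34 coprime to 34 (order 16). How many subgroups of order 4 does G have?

|G| = 16 and 4 | 16, so subgroups of order 4 are possible by Lagrange.
The subgroups of order 4 are: {1, 13, 21, 33}.
So G has 1 subgroup of order 4.

1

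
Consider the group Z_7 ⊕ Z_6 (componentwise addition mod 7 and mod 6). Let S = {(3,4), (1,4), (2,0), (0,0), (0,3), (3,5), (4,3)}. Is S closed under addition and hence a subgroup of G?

(3,4) ∈ S but its inverse (4,2) ∉ S, so S is not a subgroup.

No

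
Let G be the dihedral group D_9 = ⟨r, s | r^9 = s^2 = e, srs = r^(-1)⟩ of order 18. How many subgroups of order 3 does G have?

1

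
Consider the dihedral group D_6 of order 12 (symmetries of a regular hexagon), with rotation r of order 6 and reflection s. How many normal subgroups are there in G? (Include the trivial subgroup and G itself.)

G has 16 subgroups. Checking conjugation-invariance by order — order 1: 1/1 normal; order 2: 1/7 normal; order 3: 1/1 normal; order 4: 0/3 normal; order 6: 3/3 normal; order 12: 1/1 normal.
Total normal subgroups: 7.

7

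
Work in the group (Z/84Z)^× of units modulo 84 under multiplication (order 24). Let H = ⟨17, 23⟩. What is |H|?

12

|⟨17⟩| = 6 and |⟨23⟩| = 6, so |H| is a multiple of lcm(6, 6) = 6 and divides |G| = 24.
Closing under the operation: H = {1, 5, 11, 17, 19, 23, 25, 31, 37, 41, 55, 71}, so |H| = 12.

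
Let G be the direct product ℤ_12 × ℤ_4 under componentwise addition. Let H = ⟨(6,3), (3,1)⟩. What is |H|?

16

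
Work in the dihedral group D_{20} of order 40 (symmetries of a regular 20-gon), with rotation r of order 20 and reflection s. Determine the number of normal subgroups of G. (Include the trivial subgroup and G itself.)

G has 48 subgroups. Checking conjugation-invariance by order — order 1: 1/1 normal; order 2: 1/21 normal; order 4: 1/11 normal; order 5: 1/1 normal; order 8: 0/5 normal; order 10: 1/5 normal; order 20: 3/3 normal; order 40: 1/1 normal.
Total normal subgroups: 9.

9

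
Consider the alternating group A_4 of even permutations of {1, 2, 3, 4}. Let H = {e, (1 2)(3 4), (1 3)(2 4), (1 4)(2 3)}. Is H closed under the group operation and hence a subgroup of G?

|H| = 4 divides |G| = 12, consistent with Lagrange.
H contains the identity, every element's inverse is in H, and H is closed under ∘: it is a subgroup.

Yes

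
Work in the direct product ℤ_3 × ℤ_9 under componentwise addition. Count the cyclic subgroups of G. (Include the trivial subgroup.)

Group the elements of G by the cyclic subgroup they generate; each cyclic subgroup of order d accounts for φ(d) elements.
Cyclic subgroups by order — order 1: 1; order 3: 4; order 9: 3.
Total: 8.

8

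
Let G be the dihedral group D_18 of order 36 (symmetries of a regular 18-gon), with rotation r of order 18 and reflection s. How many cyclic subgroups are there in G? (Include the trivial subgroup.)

A cyclic subgroup of order d is generated by each of its φ(d) elements of order d, so the cyclic subgroups of order d number (#elements of order d)/φ(d).
Cyclic subgroups by order — order 1: 1; order 2: 19; order 3: 1; order 6: 1; order 9: 1; order 18: 1.
Total: 24.

24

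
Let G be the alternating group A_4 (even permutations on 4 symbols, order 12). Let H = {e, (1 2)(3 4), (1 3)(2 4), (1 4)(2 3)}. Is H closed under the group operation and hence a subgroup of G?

Yes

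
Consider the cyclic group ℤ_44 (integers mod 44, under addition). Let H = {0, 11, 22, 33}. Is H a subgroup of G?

|H| = 4 divides |G| = 44, consistent with Lagrange.
H contains the identity, every element's inverse is in H, and H is closed under +: it is a subgroup.
In fact H = ⟨33⟩.

Yes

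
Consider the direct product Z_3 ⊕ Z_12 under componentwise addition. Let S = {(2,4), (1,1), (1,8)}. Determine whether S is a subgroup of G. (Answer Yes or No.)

No

The identity (0,0) ∉ S, so S is not a subgroup.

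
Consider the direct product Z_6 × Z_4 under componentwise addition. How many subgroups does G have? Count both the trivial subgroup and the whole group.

16

|G| = 24, so by Lagrange every subgroup order divides 24. Divisors: 1, 2, 3, 4, 6, 8, 12, 24.
Subgroups by order — order 1: 1; order 2: 3; order 3: 1; order 4: 3; order 6: 3; order 8: 1; order 12: 3; order 24: 1.
Total: 1 + 3 + 1 + 3 + 3 + 1 + 3 + 1 = 16.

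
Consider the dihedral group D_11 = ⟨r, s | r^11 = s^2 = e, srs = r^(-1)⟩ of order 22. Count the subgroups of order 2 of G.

|G| = 22 and 2 | 22, so subgroups of order 2 are possible by Lagrange.
The subgroups of order 2 are: {e, r^10s}; {e, r^2s}; {e, r^3s}; {e, r^4s}; … (11 in all).
So G has 11 subgroups of order 2.

11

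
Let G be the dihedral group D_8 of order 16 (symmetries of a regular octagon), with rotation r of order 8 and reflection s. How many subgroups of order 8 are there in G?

|G| = 16 and 8 | 16, so subgroups of order 8 are possible by Lagrange.
The subgroups of order 8 are: {e, r, r^2, r^3, r^4, r^5, r^6, r^7}; {e, r^2, r^4, r^6, s, r^2s, r^4s, r^6s}; {e, r^2, r^4, r^6, rs, r^3s, r^5s, r^7s}.
So G has 3 subgroups of order 8.

3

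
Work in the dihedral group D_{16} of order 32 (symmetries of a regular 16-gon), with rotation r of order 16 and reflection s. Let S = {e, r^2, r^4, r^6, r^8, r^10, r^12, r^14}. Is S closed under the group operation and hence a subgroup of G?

|S| = 8 divides |G| = 32, consistent with Lagrange.
S contains the identity, every element's inverse is in S, and S is closed under ·: it is a subgroup.
In fact S = ⟨r^2⟩.

Yes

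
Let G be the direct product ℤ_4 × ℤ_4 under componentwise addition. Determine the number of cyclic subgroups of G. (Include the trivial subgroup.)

10

Each element a generates a cyclic subgroup ⟨a⟩; distinct elements may generate the same one (a cyclic group of order d has φ(d) generators).
Cyclic subgroups by order — order 1: 1; order 2: 3; order 4: 6.
Total: 10.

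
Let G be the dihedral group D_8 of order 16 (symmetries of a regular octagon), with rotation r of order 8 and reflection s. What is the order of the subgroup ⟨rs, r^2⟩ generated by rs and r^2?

8

|⟨rs⟩| = 2 and |⟨r^2⟩| = 4, so |H| is a multiple of lcm(2, 4) = 4 and divides |G| = 16.
Closing under the operation: H = {e, r^2, r^4, r^6, rs, r^3s, r^5s, r^7s}, so |H| = 8.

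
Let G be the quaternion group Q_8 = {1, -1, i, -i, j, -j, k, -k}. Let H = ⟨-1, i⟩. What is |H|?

4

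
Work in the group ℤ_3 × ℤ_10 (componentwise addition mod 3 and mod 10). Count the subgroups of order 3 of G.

|G| = 30 and 3 | 30, so subgroups of order 3 are possible by Lagrange.
The subgroups of order 3 are: {(0,0), (1,0), (2,0)}.
So G has 1 subgroup of order 3.

1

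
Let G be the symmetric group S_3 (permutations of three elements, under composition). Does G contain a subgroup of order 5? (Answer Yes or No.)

No

5 does not divide |G| = 6, so by Lagrange no subgroup of order 5 exists.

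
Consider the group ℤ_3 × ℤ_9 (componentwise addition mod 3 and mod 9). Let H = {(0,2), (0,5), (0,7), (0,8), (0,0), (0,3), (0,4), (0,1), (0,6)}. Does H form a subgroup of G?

Yes

|H| = 9 divides |G| = 27, consistent with Lagrange.
H contains the identity, every element's inverse is in H, and H is closed under +: it is a subgroup.
In fact H = ⟨(0,1)⟩.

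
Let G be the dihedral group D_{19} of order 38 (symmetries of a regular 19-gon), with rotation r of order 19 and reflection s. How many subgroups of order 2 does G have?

19

|G| = 38 and 2 | 38, so subgroups of order 2 are possible by Lagrange.
The subgroups of order 2 are: {e, r^10s}; {e, r^11s}; {e, r^12s}; {e, r^13s}; … (19 in all).
So G has 19 subgroups of order 2.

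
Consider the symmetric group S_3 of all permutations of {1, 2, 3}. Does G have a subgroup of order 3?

3 | 6. A subgroup of order 3 is {e, (1 2 3), (1 3 2)}.

Yes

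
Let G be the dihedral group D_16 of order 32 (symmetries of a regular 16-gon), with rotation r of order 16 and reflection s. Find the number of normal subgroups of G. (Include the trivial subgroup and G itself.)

8

G has 36 subgroups. Checking conjugation-invariance by order — order 1: 1/1 normal; order 2: 1/17 normal; order 4: 1/9 normal; order 8: 1/5 normal; order 16: 3/3 normal; order 32: 1/1 normal.
Total normal subgroups: 8.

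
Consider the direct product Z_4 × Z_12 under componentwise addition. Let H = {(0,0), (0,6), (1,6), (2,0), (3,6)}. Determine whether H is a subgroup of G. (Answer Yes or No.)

No

|H| = 5 does not divide |G| = 48, so by Lagrange H is not a subgroup.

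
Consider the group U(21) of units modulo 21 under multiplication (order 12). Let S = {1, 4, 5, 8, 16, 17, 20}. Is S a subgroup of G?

|S| = 7 does not divide |G| = 12, so by Lagrange S is not a subgroup.

No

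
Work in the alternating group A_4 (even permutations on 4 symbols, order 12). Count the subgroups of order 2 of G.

3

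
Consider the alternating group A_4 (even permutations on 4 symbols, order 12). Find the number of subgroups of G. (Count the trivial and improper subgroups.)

|G| = 12, so by Lagrange every subgroup order divides 12. Divisors: 1, 2, 3, 4, 6, 12.
Subgroups by order — order 1: 1; order 2: 3; order 3: 4; order 4: 1; order 6: 0; order 12: 1.
Total: 1 + 3 + 4 + 1 + 0 + 1 = 10.

10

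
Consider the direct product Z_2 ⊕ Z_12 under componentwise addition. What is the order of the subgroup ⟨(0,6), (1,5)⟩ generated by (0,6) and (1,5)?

|⟨(0,6)⟩| = 2 and |⟨(1,5)⟩| = 12, so |H| is a multiple of lcm(2, 12) = 12 and divides |G| = 24.
Closing under the operation: H = {(0,0), (0,2), (0,4), (0,6), (0,8), (0,10), (1,1), (1,3), (1,5), (1,7), (1,9), (1,11)}, so |H| = 12.

12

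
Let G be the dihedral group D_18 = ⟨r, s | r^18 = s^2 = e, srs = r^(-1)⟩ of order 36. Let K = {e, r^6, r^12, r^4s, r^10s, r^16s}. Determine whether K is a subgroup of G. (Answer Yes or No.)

|K| = 6 divides |G| = 36, consistent with Lagrange.
K contains the identity, every element's inverse is in K, and K is closed under ·: it is a subgroup.

Yes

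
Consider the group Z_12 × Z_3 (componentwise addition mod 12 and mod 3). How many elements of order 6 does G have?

An element (a,b) has order lcm(ord(a), ord(b)); count pairs with lcm equal to 6.
Enumerating gives 8 such elements.

8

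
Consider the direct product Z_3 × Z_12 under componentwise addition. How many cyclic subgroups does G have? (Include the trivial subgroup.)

15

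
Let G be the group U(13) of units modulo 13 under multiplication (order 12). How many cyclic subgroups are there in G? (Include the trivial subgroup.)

Group the elements of G by the cyclic subgroup they generate; each cyclic subgroup of order d accounts for φ(d) elements.
Cyclic subgroups by order — order 1: 1; order 2: 1; order 3: 1; order 4: 1; order 6: 1; order 12: 1.
Total: 6.

6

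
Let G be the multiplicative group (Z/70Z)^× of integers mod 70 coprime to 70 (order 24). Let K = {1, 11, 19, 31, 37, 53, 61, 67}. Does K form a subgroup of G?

No

67 ∈ K but its inverse 23 ∉ K, so K is not a subgroup.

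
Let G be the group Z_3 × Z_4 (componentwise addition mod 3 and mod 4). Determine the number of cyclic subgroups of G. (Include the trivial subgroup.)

6

Each element a generates a cyclic subgroup ⟨a⟩; distinct elements may generate the same one (a cyclic group of order d has φ(d) generators).
Cyclic subgroups by order — order 1: 1; order 2: 1; order 3: 1; order 4: 1; order 6: 1; order 12: 1.
Total: 6.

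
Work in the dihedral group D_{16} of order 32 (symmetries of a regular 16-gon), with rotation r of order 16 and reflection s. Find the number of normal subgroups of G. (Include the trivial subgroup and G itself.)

G has 36 subgroups. Checking conjugation-invariance by order — order 1: 1/1 normal; order 2: 1/17 normal; order 4: 1/9 normal; order 8: 1/5 normal; order 16: 3/3 normal; order 32: 1/1 normal.
Total normal subgroups: 8.

8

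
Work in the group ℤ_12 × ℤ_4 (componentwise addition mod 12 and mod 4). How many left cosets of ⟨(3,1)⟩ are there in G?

|⟨(3,1)⟩| = 4 and |G| = 48.
By Lagrange, [G : H] = |G|/|H| = 48/4 = 12.

12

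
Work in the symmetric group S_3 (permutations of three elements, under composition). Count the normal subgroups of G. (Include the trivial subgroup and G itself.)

3

G has 6 subgroups. Checking conjugation-invariance by order — order 1: 1/1 normal; order 2: 0/3 normal; order 3: 1/1 normal; order 6: 1/1 normal.
Total normal subgroups: 3.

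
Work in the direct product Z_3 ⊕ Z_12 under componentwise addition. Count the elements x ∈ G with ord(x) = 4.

An element (a,b) has order lcm(ord(a), ord(b)); count pairs with lcm equal to 4.
Enumerating gives 2 such elements.

2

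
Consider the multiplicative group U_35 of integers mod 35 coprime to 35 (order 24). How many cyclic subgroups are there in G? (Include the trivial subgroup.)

12

Group the elements of G by the cyclic subgroup they generate; each cyclic subgroup of order d accounts for φ(d) elements.
Cyclic subgroups by order — order 1: 1; order 2: 3; order 3: 1; order 4: 2; order 6: 3; order 12: 2.
Total: 12.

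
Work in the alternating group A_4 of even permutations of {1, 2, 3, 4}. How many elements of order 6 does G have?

0

No element of G has order 6 (even though 6 | 12).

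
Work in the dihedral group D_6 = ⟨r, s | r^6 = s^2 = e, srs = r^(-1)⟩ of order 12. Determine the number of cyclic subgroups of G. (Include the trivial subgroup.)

A cyclic subgroup of order d is generated by each of its φ(d) elements of order d, so the cyclic subgroups of order d number (#elements of order d)/φ(d).
Cyclic subgroups by order — order 1: 1; order 2: 7; order 3: 1; order 6: 1.
Total: 10.

10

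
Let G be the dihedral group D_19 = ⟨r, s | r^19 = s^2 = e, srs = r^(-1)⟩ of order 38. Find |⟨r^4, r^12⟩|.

|⟨r^4⟩| = 19 and |⟨r^12⟩| = 19, so |H| is a multiple of lcm(19, 19) = 19 and divides |G| = 38.
Closing under the operation: H = {e, r, r^2, r^3, r^4, r^5, r^6, r^7, r^8, r^9, r^10, r^11, r^12, r^13, r^14, r^15, r^16, r^17, r^18}, so |H| = 19.

19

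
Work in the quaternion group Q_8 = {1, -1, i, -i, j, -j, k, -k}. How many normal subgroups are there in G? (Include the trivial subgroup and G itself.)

6

G has 6 subgroups. Checking conjugation-invariance by order — order 1: 1/1 normal; order 2: 1/1 normal; order 4: 3/3 normal; order 8: 1/1 normal.
Total normal subgroups: 6.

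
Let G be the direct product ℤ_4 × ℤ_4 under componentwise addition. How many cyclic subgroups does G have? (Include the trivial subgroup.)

A cyclic subgroup of order d is generated by each of its φ(d) elements of order d, so the cyclic subgroups of order d number (#elements of order d)/φ(d).
Cyclic subgroups by order — order 1: 1; order 2: 3; order 4: 6.
Total: 10.

10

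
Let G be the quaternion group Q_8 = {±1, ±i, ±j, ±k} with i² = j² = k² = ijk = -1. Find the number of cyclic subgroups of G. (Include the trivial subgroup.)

5

A cyclic subgroup of order d is generated by each of its φ(d) elements of order d, so the cyclic subgroups of order d number (#elements of order d)/φ(d).
Cyclic subgroups by order — order 1: 1; order 2: 1; order 4: 3.
Total: 5.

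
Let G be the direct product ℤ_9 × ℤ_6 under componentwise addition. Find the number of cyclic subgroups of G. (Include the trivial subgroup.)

Group the elements of G by the cyclic subgroup they generate; each cyclic subgroup of order d accounts for φ(d) elements.
Cyclic subgroups by order — order 1: 1; order 2: 1; order 3: 4; order 6: 4; order 9: 3; order 18: 3.
Total: 16.

16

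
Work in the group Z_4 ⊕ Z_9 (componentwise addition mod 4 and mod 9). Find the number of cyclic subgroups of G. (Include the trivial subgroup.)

9

Each element a generates a cyclic subgroup ⟨a⟩; distinct elements may generate the same one (a cyclic group of order d has φ(d) generators).
Cyclic subgroups by order — order 1: 1; order 2: 1; order 3: 1; order 4: 1; order 6: 1; order 9: 1; order 12: 1; order 18: 1; order 36: 1.
Total: 9.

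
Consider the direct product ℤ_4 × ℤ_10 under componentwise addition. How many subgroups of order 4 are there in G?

3

|G| = 40 and 4 | 40, so subgroups of order 4 are possible by Lagrange.
The subgroups of order 4 are: {(0,0), (0,5), (2,0), (2,5)}; {(0,0), (1,0), (2,0), (3,0)}; {(0,0), (1,5), (2,0), (3,5)}.
So G has 3 subgroups of order 4.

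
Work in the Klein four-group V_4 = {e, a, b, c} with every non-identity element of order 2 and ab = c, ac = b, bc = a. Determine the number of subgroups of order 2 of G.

|G| = 4 and 2 | 4, so subgroups of order 2 are possible by Lagrange.
The subgroups of order 2 are: {e, a}; {e, b}; {e, c}.
So G has 3 subgroups of order 2.

3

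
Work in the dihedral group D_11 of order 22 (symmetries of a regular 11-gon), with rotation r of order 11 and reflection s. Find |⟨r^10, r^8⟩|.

|⟨r^10⟩| = 11 and |⟨r^8⟩| = 11, so |H| is a multiple of lcm(11, 11) = 11 and divides |G| = 22.
Closing under the operation: H = {e, r, r^2, r^3, r^4, r^5, r^6, r^7, r^8, r^9, r^10}, so |H| = 11.

11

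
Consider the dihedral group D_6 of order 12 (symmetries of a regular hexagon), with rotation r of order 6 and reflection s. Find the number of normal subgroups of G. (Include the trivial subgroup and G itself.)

G has 16 subgroups. Checking conjugation-invariance by order — order 1: 1/1 normal; order 2: 1/7 normal; order 3: 1/1 normal; order 4: 0/3 normal; order 6: 3/3 normal; order 12: 1/1 normal.
Total normal subgroups: 7.

7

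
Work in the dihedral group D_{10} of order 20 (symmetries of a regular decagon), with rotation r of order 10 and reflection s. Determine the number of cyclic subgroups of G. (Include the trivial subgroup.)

A cyclic subgroup of order d is generated by each of its φ(d) elements of order d, so the cyclic subgroups of order d number (#elements of order d)/φ(d).
Cyclic subgroups by order — order 1: 1; order 2: 11; order 5: 1; order 10: 1.
Total: 14.

14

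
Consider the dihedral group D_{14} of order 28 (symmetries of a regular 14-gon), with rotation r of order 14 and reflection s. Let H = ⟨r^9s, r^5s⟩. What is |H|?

14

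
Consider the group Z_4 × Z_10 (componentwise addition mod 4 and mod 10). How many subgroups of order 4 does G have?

|G| = 40 and 4 | 40, so subgroups of order 4 are possible by Lagrange.
The subgroups of order 4 are: {(0,0), (0,5), (2,0), (2,5)}; {(0,0), (1,0), (2,0), (3,0)}; {(0,0), (1,5), (2,0), (3,5)}.
So G has 3 subgroups of order 4.

3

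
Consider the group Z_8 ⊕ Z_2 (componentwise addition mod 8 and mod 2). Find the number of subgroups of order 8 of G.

3

|G| = 16 and 8 | 16, so subgroups of order 8 are possible by Lagrange.
The subgroups of order 8 are: {(0,0), (0,1), (2,0), (2,1), (4,0), (4,1), (6,0), (6,1)}; {(0,0), (1,0), (2,0), (3,0), (4,0), (5,0), (6,0), (7,0)}; {(0,0), (1,1), (2,0), (3,1), (4,0), (5,1), (6,0), (7,1)}.
So G has 3 subgroups of order 8.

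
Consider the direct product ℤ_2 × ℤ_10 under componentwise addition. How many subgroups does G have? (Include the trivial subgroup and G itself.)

10

|G| = 20, so by Lagrange every subgroup order divides 20. Divisors: 1, 2, 4, 5, 10, 20.
Subgroups by order — order 1: 1; order 2: 3; order 4: 1; order 5: 1; order 10: 3; order 20: 1.
Total: 1 + 3 + 1 + 1 + 3 + 1 = 10.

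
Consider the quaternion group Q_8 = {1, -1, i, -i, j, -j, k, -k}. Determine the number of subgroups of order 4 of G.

3

|G| = 8 and 4 | 8, so subgroups of order 4 are possible by Lagrange.
The subgroups of order 4 are: {1, -1, i, -i}; {1, -1, j, -j}; {1, -1, k, -k}.
So G has 3 subgroups of order 4.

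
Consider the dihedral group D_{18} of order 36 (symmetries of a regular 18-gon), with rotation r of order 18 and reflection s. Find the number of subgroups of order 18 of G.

3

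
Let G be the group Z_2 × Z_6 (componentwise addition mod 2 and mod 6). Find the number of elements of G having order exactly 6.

6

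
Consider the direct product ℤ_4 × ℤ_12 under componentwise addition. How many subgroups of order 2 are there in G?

|G| = 48 and 2 | 48, so subgroups of order 2 are possible by Lagrange.
The subgroups of order 2 are: {(0,0), (0,6)}; {(0,0), (2,0)}; {(0,0), (2,6)}.
So G has 3 subgroups of order 2.

3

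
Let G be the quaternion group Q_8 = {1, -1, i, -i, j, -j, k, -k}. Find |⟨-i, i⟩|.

|⟨-i⟩| = 4 and |⟨i⟩| = 4, so |H| is a multiple of lcm(4, 4) = 4 and divides |G| = 8.
Closing under the operation: H = {1, -1, i, -i}, so |H| = 4.

4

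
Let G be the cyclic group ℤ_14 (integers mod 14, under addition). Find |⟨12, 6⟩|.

|⟨12⟩| = 7 and |⟨6⟩| = 7, so |H| is a multiple of lcm(7, 7) = 7 and divides |G| = 14.
Closing under the operation: H = {0, 2, 4, 6, 8, 10, 12}, so |H| = 7.

7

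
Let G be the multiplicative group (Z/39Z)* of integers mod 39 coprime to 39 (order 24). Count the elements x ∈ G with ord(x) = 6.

6

The elements of order 6 are: 4, 10, 17, 23, 29, 35.
That's 6.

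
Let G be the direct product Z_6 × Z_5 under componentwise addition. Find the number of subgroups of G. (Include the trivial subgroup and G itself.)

|G| = 30, so by Lagrange every subgroup order divides 30. Divisors: 1, 2, 3, 5, 6, 10, 15, 30.
Subgroups by order — order 1: 1; order 2: 1; order 3: 1; order 5: 1; order 6: 1; order 10: 1; order 15: 1; order 30: 1.
Total: 1 + 1 + 1 + 1 + 1 + 1 + 1 + 1 = 8.

8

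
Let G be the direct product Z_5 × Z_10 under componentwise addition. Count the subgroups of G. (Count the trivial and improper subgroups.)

16

|G| = 50, so by Lagrange every subgroup order divides 50. Divisors: 1, 2, 5, 10, 25, 50.
Subgroups by order — order 1: 1; order 2: 1; order 5: 6; order 10: 6; order 25: 1; order 50: 1.
Total: 1 + 1 + 6 + 6 + 1 + 1 = 16.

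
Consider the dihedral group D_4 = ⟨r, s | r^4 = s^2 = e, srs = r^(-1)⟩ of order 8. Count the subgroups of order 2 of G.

|G| = 8 and 2 | 8, so subgroups of order 2 are possible by Lagrange.
The subgroups of order 2 are: {e, r^2}; {e, r^2s}; {e, r^3s}; {e, rs}; … (5 in all).
So G has 5 subgroups of order 2.

5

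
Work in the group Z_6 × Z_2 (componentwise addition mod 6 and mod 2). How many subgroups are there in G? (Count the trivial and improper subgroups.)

10

|G| = 12, so by Lagrange every subgroup order divides 12. Divisors: 1, 2, 3, 4, 6, 12.
Subgroups by order — order 1: 1; order 2: 3; order 3: 1; order 4: 1; order 6: 3; order 12: 1.
Total: 1 + 3 + 1 + 1 + 3 + 1 = 10.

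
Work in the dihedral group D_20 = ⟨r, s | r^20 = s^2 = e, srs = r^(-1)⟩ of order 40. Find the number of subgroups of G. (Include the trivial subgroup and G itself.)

|G| = 40, so by Lagrange every subgroup order divides 40. Divisors: 1, 2, 4, 5, 8, 10, 20, 40.
Subgroups by order — order 1: 1; order 2: 21; order 4: 11; order 5: 1; order 8: 5; order 10: 5; order 20: 3; order 40: 1.
Total: 1 + 21 + 11 + 1 + 5 + 5 + 3 + 1 = 48.

48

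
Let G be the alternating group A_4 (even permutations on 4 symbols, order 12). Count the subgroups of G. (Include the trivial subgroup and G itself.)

|G| = 12, so by Lagrange every subgroup order divides 12. Divisors: 1, 2, 3, 4, 6, 12.
Subgroups by order — order 1: 1; order 2: 3; order 3: 4; order 4: 1; order 6: 0; order 12: 1.
Total: 1 + 3 + 4 + 1 + 0 + 1 = 10.

10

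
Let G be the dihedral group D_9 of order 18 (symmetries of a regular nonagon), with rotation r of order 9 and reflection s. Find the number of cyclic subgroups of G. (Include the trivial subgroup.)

Each element a generates a cyclic subgroup ⟨a⟩; distinct elements may generate the same one (a cyclic group of order d has φ(d) generators).
Cyclic subgroups by order — order 1: 1; order 2: 9; order 3: 1; order 9: 1.
Total: 12.

12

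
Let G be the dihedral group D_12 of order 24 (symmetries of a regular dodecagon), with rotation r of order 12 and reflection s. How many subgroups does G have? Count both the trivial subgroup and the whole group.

|G| = 24, so by Lagrange every subgroup order divides 24. Divisors: 1, 2, 3, 4, 6, 8, 12, 24.
Subgroups by order — order 1: 1; order 2: 13; order 3: 1; order 4: 7; order 6: 5; order 8: 3; order 12: 3; order 24: 1.
Total: 1 + 13 + 1 + 7 + 5 + 3 + 3 + 1 = 34.

34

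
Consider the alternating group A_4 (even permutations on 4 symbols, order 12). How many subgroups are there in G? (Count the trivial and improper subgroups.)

10

|G| = 12, so by Lagrange every subgroup order divides 12. Divisors: 1, 2, 3, 4, 6, 12.
Subgroups by order — order 1: 1; order 2: 3; order 3: 4; order 4: 1; order 6: 0; order 12: 1.
Total: 1 + 3 + 4 + 1 + 0 + 1 = 10.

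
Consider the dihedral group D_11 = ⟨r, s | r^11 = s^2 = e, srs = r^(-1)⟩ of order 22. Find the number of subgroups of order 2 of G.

|G| = 22 and 2 | 22, so subgroups of order 2 are possible by Lagrange.
The subgroups of order 2 are: {e, r^10s}; {e, r^2s}; {e, r^3s}; {e, r^4s}; … (11 in all).
So G has 11 subgroups of order 2.

11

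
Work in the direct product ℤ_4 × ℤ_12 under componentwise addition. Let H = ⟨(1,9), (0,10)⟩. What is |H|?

|⟨(1,9)⟩| = 4 and |⟨(0,10)⟩| = 6, so |H| is a multiple of lcm(4, 6) = 12 and divides |G| = 48.
Closing under the operation: H = {(0,0), (0,2), (0,4), (0,6), (0,8), (0,10), (1,1), (1,3), (1,5), (1,7), (1,9), (1,11), (2,0), (2,2), (2,4), (2,6), (2,8), (2,10), (3,1), (3,3), (3,5), (3,7), (3,9), (3,11)}, so |H| = 24.

24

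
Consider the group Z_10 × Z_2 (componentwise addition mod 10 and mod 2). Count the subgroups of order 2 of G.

|G| = 20 and 2 | 20, so subgroups of order 2 are possible by Lagrange.
The subgroups of order 2 are: {(0,0), (0,1)}; {(0,0), (5,0)}; {(0,0), (5,1)}.
So G has 3 subgroups of order 2.

3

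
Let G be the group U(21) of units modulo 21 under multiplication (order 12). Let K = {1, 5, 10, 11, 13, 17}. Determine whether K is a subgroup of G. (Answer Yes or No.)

10 ∈ K but its inverse 19 ∉ K, so K is not a subgroup.

No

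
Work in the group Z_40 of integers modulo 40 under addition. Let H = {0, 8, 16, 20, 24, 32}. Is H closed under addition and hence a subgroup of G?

No

|H| = 6 does not divide |G| = 40, so by Lagrange H is not a subgroup.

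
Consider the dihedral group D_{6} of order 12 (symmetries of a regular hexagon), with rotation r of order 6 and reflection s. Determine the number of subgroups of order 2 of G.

|G| = 12 and 2 | 12, so subgroups of order 2 are possible by Lagrange.
The subgroups of order 2 are: {e, r^2s}; {e, r^3}; {e, r^3s}; {e, r^4s}; … (7 in all).
So G has 7 subgroups of order 2.

7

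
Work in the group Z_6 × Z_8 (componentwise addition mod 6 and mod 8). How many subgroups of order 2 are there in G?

|G| = 48 and 2 | 48, so subgroups of order 2 are possible by Lagrange.
The subgroups of order 2 are: {(0,0), (0,4)}; {(0,0), (3,0)}; {(0,0), (3,4)}.
So G has 3 subgroups of order 2.

3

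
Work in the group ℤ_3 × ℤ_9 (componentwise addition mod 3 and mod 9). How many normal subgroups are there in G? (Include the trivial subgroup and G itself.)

10

G is abelian, so every subgroup is normal.
G has 10 subgroups in total, hence 10 normal subgroups.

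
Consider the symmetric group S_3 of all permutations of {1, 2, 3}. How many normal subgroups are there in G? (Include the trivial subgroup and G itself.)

3

G has 6 subgroups. Checking conjugation-invariance by order — order 1: 1/1 normal; order 2: 0/3 normal; order 3: 1/1 normal; order 6: 1/1 normal.
Total normal subgroups: 3.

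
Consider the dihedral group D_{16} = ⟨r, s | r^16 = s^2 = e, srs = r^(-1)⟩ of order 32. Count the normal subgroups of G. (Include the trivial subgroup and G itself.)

8

G has 36 subgroups. Checking conjugation-invariance by order — order 1: 1/1 normal; order 2: 1/17 normal; order 4: 1/9 normal; order 8: 1/5 normal; order 16: 3/3 normal; order 32: 1/1 normal.
Total normal subgroups: 8.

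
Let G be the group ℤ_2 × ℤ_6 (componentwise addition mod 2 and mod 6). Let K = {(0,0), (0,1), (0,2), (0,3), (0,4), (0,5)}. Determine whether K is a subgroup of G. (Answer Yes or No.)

|K| = 6 divides |G| = 12, consistent with Lagrange.
K contains the identity, every element's inverse is in K, and K is closed under +: it is a subgroup.
In fact K = ⟨(0,1)⟩.

Yes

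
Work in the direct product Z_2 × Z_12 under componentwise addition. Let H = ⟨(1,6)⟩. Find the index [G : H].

|⟨(1,6)⟩| = 2 and |G| = 24.
By Lagrange, [G : H] = |G|/|H| = 24/2 = 12.

12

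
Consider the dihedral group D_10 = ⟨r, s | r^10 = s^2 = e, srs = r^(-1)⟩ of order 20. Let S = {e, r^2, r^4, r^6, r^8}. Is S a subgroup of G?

Yes

|S| = 5 divides |G| = 20, consistent with Lagrange.
S contains the identity, every element's inverse is in S, and S is closed under ·: it is a subgroup.
In fact S = ⟨r^4⟩.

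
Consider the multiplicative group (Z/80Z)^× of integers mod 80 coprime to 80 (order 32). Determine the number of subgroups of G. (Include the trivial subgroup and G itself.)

54

|G| = 32, so by Lagrange every subgroup order divides 32. Divisors: 1, 2, 4, 8, 16, 32.
Subgroups by order — order 1: 1; order 2: 7; order 4: 19; order 8: 19; order 16: 7; order 32: 1.
Total: 1 + 7 + 19 + 19 + 7 + 1 = 54.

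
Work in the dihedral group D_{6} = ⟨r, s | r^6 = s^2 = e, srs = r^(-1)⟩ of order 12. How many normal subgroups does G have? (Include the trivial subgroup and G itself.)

7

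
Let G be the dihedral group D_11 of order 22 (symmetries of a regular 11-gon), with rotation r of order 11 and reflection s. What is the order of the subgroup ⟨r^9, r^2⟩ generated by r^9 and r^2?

|⟨r^9⟩| = 11 and |⟨r^2⟩| = 11, so |H| is a multiple of lcm(11, 11) = 11 and divides |G| = 22.
Closing under the operation: H = {e, r, r^2, r^3, r^4, r^5, r^6, r^7, r^8, r^9, r^10}, so |H| = 11.

11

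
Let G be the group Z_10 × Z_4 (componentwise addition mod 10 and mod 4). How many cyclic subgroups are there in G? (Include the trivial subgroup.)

A cyclic subgroup of order d is generated by each of its φ(d) elements of order d, so the cyclic subgroups of order d number (#elements of order d)/φ(d).
Cyclic subgroups by order — order 1: 1; order 2: 3; order 4: 2; order 5: 1; order 10: 3; order 20: 2.
Total: 12.

12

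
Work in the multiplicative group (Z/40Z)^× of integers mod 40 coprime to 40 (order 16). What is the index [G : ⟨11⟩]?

|⟨11⟩| = 2 and |G| = 16.
By Lagrange, [G : H] = |G|/|H| = 16/2 = 8.

8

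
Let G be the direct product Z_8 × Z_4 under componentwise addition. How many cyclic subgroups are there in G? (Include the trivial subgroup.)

14

A cyclic subgroup of order d is generated by each of its φ(d) elements of order d, so the cyclic subgroups of order d number (#elements of order d)/φ(d).
Cyclic subgroups by order — order 1: 1; order 2: 3; order 4: 6; order 8: 4.
Total: 14.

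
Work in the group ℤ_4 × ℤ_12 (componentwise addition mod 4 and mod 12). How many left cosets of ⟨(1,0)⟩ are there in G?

|⟨(1,0)⟩| = 4 and |G| = 48.
By Lagrange, [G : H] = |G|/|H| = 48/4 = 12.

12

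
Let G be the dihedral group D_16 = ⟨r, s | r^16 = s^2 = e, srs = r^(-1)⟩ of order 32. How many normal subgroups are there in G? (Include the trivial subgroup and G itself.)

8

G has 36 subgroups. Checking conjugation-invariance by order — order 1: 1/1 normal; order 2: 1/17 normal; order 4: 1/9 normal; order 8: 1/5 normal; order 16: 3/3 normal; order 32: 1/1 normal.
Total normal subgroups: 8.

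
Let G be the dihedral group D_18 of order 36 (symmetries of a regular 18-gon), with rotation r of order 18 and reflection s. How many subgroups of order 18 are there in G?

3

|G| = 36 and 18 | 36, so subgroups of order 18 are possible by Lagrange.
The subgroups of order 18 are: {e, r, r^2, r^3, r^4, r^5, r^6, r^7, r^8, r^9, r^10, r^11, r^12, r^13, r^14, r^15, r^16, r^17}; {e, r^2, r^4, r^6, r^8, r^10, r^12, r^14, r^16, s, r^2s, r^4s, r^6s, r^8s, r^10s, r^12s, r^14s, r^16s}; {e, r^2, r^4, r^6, r^8, r^10, r^12, r^14, r^16, rs, r^3s, r^5s, r^7s, r^9s, r^11s, r^13s, r^15s, r^17s}.
So G has 3 subgroups of order 18.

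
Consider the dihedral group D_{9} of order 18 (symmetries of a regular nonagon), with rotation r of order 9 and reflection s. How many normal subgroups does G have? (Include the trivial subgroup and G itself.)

G has 16 subgroups. Checking conjugation-invariance by order — order 1: 1/1 normal; order 2: 0/9 normal; order 3: 1/1 normal; order 6: 0/3 normal; order 9: 1/1 normal; order 18: 1/1 normal.
Total normal subgroups: 4.

4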